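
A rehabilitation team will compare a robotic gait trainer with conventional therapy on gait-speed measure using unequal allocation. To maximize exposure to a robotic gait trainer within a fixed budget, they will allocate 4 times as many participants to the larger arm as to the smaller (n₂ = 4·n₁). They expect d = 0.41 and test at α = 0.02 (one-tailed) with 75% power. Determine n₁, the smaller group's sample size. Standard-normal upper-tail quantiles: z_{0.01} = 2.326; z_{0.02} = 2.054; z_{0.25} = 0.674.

n₁ = 56

With allocation ratio k = n₂/n₁ = 4, Var(x̄₁−x̄₂) = σ²(1/n₁ + 1/(k·n₁)) = σ²·(k+1)/(k·n₁).
So n₁ = (1 + 1/k)·((z_{α} + z_β)/d)² = 1.250 × (2.728/0.41)².
n₁ = 1.250 × 44.27 = 55.3.
Round up: n₁ = 56, giving n₂ = 4 × 56 = 224.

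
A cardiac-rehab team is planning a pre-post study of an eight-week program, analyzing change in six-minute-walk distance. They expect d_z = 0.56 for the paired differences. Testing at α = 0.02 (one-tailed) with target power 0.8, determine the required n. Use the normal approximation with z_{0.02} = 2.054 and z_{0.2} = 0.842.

For a paired (one-sample on differences) test: n = ((z_{α} + z_β) / d)².
z_{α} + z_β = 2.054 + 0.842 = 2.896.
n = (2.896 / 0.56)² = 5.171² = 26.74.
Round up.

n = 27 pairs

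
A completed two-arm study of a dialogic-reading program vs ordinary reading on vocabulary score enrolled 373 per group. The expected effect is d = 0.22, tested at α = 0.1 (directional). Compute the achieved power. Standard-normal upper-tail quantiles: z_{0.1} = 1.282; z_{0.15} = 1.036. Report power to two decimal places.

For two equal groups, power = Φ(d·√(n/2) − z_{α}).
d·√(n/2) = 0.22 × √(373/2) = 0.22 × 13.657 = 3.004.
z_β = 3.004 − 1.282 = 1.722.
Power = Φ(1.722) = 0.958.

power ≈ 0.96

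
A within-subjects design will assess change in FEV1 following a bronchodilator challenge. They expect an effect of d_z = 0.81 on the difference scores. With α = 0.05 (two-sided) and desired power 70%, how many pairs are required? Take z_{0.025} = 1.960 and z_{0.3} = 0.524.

n = 10 pairs

For a paired (one-sample on differences) test: n = ((z_{α/2} + z_β) / d)².
z_{α/2} + z_β = 1.960 + 0.524 = 2.484.
n = (2.484 / 0.81)² = 3.067² = 9.40.
Round up.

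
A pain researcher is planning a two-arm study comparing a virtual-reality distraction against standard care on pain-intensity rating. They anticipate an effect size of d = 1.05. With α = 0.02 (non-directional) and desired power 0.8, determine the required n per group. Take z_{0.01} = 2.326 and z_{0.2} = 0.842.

For two independent groups with equal n: n = 2·((z_{α/2} + z_β) / d)².
z_{α/2} + z_β = 2.326 + 0.842 = 3.168.
n = 2 × (3.168 / 1.05)² = 2 × 3.017² = 2 × 9.10 = 18.2.
Round up to the next whole participant.

n = 19 per group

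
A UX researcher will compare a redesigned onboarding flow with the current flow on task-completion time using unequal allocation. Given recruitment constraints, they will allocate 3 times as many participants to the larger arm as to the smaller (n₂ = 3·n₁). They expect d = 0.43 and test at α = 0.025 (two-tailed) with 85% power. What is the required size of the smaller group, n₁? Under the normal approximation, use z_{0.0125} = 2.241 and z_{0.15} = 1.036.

n₁ = 78

With allocation ratio k = n₂/n₁ = 3, Var(x̄₁−x̄₂) = σ²(1/n₁ + 1/(k·n₁)) = σ²·(k+1)/(k·n₁).
So n₁ = (1 + 1/k)·((z_{α/2} + z_β)/d)² = 1.333 × (3.277/0.43)².
n₁ = 1.333 × 58.08 = 77.4.
Round up: n₁ = 78, giving n₂ = 3 × 78 = 234.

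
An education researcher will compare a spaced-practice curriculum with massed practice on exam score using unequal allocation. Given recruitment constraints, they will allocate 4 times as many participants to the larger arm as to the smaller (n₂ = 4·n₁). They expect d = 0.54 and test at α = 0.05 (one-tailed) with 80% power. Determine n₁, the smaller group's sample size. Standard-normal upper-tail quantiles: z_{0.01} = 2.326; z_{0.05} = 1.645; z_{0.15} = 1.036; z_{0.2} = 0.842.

n₁ = 27

With allocation ratio k = n₂/n₁ = 4, Var(x̄₁−x̄₂) = σ²(1/n₁ + 1/(k·n₁)) = σ²·(k+1)/(k·n₁).
So n₁ = (1 + 1/k)·((z_{α} + z_β)/d)² = 1.250 × (2.487/0.54)².
n₁ = 1.250 × 21.21 = 26.5.
Round up: n₁ = 27, giving n₂ = 4 × 27 = 108.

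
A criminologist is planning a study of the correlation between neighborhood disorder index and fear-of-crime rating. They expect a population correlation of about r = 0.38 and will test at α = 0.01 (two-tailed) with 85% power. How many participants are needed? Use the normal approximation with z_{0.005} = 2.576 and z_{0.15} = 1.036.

n = 85

Fisher's z: C = ½·ln((1+r)/(1−r)) = ½·ln(2.2258) = 0.4001.
n = ((z_{α/2} + z_β)/C)² + 3.
(2.576 + 1.036) / 0.4001 = 3.612 / 0.4001 = 9.028.
n = 9.028² + 3 = 81.50 + 3 = 84.5.
Round up.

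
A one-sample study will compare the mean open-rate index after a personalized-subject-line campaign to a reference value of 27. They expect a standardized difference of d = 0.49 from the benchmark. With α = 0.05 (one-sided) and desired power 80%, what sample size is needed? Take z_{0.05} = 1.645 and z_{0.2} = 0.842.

For a one-sample test: n = ((z_{α} + z_β) / d)².
z_{α} + z_β = 1.645 + 0.842 = 2.487.
n = (2.487 / 0.49)² = 5.076² = 25.76.
Round up.

n = 26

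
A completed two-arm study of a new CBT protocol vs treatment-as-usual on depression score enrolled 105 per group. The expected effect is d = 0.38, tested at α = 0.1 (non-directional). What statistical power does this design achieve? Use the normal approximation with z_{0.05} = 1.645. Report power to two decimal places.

For two equal groups, power = Φ(d·√(n/2) − z_{α/2}).
d·√(n/2) = 0.38 × √(105/2) = 0.38 × 7.246 = 2.753.
z_β = 2.753 − 1.645 = 1.108.
Power = Φ(1.108) = 0.866.

power ≈ 0.87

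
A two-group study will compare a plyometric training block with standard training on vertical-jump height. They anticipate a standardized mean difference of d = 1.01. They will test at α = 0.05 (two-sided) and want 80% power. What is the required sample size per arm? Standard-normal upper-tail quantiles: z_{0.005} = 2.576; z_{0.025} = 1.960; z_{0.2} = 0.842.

n = 16 per group

For two independent groups with equal n: n = 2·((z_{α/2} + z_β) / d)².
z_{α/2} + z_β = 1.960 + 0.842 = 2.802.
n = 2 × (2.802 / 1.01)² = 2 × 2.774² = 2 × 7.70 = 15.4.
Round up to the next whole participant.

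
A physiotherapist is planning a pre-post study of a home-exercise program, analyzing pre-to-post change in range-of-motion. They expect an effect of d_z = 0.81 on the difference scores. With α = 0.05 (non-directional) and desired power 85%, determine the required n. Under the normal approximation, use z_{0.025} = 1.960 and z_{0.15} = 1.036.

For a paired (one-sample on differences) test: n = ((z_{α/2} + z_β) / d)².
z_{α/2} + z_β = 1.960 + 1.036 = 2.996.
n = (2.996 / 0.81)² = 3.699² = 13.68.
Round up.

n = 14 pairs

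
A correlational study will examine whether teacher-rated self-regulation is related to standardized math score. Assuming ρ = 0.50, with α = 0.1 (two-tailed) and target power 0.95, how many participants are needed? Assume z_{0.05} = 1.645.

n = 39

Fisher's z: C = ½·ln((1+r)/(1−r)) = ½·ln(3.0000) = 0.5493.
n = ((z_{α/2} + z_β)/C)² + 3.
(1.645 + 1.645) / 0.5493 = 3.290 / 0.5493 = 5.989.
n = 5.989² + 3 = 35.87 + 3 = 38.9.
Round up.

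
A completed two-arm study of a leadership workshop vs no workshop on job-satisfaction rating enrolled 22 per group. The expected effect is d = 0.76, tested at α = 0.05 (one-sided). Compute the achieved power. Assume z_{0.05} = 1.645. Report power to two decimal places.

For two equal groups, power = Φ(d·√(n/2) − z_{α}).
d·√(n/2) = 0.76 × √(22/2) = 0.76 × 3.317 = 2.521.
z_β = 2.521 − 1.645 = 0.876.
Power = Φ(0.876) = 0.809.

power ≈ 0.81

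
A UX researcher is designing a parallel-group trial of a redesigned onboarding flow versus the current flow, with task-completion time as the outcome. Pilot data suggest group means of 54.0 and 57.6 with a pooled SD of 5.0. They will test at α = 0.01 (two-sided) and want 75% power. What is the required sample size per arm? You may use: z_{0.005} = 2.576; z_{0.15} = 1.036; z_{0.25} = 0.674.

n = 41 per group

Cohen's d = |M₁ − M₂| / SD_pooled = |54.0 − 57.6| / 5.0 = 3.6 / 5.0 = 0.720.
For two independent groups with equal n: n = 2·((z_{α/2} + z_β) / d)².
z_{α/2} + z_β = 2.576 + 0.674 = 3.250.
n = 2 × (3.250 / 0.720)² = 2 × 4.514² = 2 × 20.38 = 40.8.
Round up to the next whole participant.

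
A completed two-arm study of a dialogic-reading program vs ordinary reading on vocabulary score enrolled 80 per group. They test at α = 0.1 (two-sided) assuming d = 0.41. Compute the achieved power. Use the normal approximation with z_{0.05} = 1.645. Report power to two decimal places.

For two equal groups, power = Φ(d·√(n/2) − z_{α/2}).
d·√(n/2) = 0.41 × √(80/2) = 0.41 × 6.325 = 2.593.
z_β = 2.593 − 1.645 = 0.948.
Power = Φ(0.948) = 0.828.

power ≈ 0.83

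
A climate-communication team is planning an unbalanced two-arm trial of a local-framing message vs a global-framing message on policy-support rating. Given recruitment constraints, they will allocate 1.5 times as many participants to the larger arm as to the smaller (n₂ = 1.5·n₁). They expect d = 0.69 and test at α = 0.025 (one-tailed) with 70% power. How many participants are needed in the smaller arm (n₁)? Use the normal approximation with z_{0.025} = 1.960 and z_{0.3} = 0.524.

n₁ = 22

With allocation ratio k = n₂/n₁ = 1.5, Var(x̄₁−x̄₂) = σ²(1/n₁ + 1/(k·n₁)) = σ²·(k+1)/(k·n₁).
So n₁ = (1 + 1/k)·((z_{α} + z_β)/d)² = 1.667 × (2.484/0.69)².
n₁ = 1.667 × 12.96 = 21.6.
Round up: n₁ = 22, giving n₂ = 1.5 × 22 = 33.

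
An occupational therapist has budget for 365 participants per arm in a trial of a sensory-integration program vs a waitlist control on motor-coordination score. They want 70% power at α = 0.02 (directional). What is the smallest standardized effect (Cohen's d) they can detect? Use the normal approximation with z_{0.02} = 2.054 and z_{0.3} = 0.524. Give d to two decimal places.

For two independent groups of n = 365 each: d_min = (z_{α} + z_β)·√(2/n).
z-sum = 2.054 + 0.524 = 2.578.
d_min = 2.578 × √(2/365) = 2.578 × 0.0740 = 0.191.

d_min ≈ 0.19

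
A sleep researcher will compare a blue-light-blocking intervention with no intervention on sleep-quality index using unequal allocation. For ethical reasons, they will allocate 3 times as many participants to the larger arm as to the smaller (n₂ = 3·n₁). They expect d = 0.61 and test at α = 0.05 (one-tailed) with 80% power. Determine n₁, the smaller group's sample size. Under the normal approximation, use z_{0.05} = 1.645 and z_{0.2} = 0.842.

With allocation ratio k = n₂/n₁ = 3, Var(x̄₁−x̄₂) = σ²(1/n₁ + 1/(k·n₁)) = σ²·(k+1)/(k·n₁).
So n₁ = (1 + 1/k)·((z_{α} + z_β)/d)² = 1.333 × (2.487/0.61)².
n₁ = 1.333 × 16.62 = 22.2.
Round up: n₁ = 23, giving n₂ = 3 × 23 = 69.

n₁ = 23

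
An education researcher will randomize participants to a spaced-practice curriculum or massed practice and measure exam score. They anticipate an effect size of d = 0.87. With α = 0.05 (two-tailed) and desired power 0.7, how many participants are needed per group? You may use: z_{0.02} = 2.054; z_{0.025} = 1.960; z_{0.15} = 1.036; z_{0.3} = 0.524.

n = 17 per group

For two independent groups with equal n: n = 2·((z_{α/2} + z_β) / d)².
z_{α/2} + z_β = 1.960 + 0.524 = 2.484.
n = 2 × (2.484 / 0.87)² = 2 × 2.855² = 2 × 8.15 = 16.3.
Round up to the next whole participant.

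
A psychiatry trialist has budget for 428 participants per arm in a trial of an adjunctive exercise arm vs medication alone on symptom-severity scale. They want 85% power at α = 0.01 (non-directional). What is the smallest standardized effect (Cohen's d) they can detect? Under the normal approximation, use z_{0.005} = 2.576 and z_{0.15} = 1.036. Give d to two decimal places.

d_min ≈ 0.25

For two independent groups of n = 428 each: d_min = (z_{α/2} + z_β)·√(2/n).
z-sum = 2.576 + 1.036 = 3.612.
d_min = 3.612 × √(2/428) = 3.612 × 0.0684 = 0.247.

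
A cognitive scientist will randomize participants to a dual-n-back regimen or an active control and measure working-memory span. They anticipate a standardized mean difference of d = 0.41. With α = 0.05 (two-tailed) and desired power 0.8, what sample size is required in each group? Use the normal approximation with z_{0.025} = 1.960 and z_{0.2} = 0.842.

For two independent groups with equal n: n = 2·((z_{α/2} + z_β) / d)².
z_{α/2} + z_β = 1.960 + 0.842 = 2.802.
n = 2 × (2.802 / 0.41)² = 2 × 6.834² = 2 × 46.71 = 93.4.
Round up to the next whole participant.

n = 94 per group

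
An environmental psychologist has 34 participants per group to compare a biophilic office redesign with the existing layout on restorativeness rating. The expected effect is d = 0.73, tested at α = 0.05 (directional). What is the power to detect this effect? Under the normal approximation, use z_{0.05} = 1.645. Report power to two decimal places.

For two equal groups, power = Φ(d·√(n/2) − z_{α}).
d·√(n/2) = 0.73 × √(34/2) = 0.73 × 4.123 = 3.010.
z_β = 3.010 − 1.645 = 1.365.
Power = Φ(1.365) = 0.914.

power ≈ 0.91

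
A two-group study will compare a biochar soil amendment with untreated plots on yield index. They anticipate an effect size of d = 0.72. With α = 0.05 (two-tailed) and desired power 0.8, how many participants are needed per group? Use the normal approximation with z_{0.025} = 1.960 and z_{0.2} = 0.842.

For two independent groups with equal n: n = 2·((z_{α/2} + z_β) / d)².
z_{α/2} + z_β = 1.960 + 0.842 = 2.802.
n = 2 × (2.802 / 0.72)² = 2 × 3.892² = 2 × 15.15 = 30.3.
Round up to the next whole participant.

n = 31 per group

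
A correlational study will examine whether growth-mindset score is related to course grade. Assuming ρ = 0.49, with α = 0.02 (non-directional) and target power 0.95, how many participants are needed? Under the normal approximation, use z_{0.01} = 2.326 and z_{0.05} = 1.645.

n = 58

Fisher's z: C = ½·ln((1+r)/(1−r)) = ½·ln(2.9216) = 0.5361.
n = ((z_{α/2} + z_β)/C)² + 3.
(2.326 + 1.645) / 0.5361 = 3.971 / 0.5361 = 7.407.
n = 7.407² + 3 = 54.87 + 3 = 57.9.
Round up.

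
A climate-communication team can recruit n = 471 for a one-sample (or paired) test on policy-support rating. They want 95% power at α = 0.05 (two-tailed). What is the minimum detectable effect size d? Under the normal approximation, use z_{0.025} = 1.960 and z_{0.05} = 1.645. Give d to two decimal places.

d_min ≈ 0.17

For a single sample (or paired design) of n = 471: d_min = (z_{α/2} + z_β)/√n.
z-sum = 1.960 + 1.645 = 3.605.
d_min = 3.605 / √471 = 3.605 / 21.703 = 0.166.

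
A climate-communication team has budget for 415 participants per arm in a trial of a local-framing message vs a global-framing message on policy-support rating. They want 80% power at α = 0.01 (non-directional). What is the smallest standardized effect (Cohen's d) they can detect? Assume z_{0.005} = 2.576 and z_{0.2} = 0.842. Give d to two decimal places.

For two independent groups of n = 415 each: d_min = (z_{α/2} + z_β)·√(2/n).
z-sum = 2.576 + 0.842 = 3.418.
d_min = 3.418 × √(2/415) = 3.418 × 0.0694 = 0.237.

d_min ≈ 0.24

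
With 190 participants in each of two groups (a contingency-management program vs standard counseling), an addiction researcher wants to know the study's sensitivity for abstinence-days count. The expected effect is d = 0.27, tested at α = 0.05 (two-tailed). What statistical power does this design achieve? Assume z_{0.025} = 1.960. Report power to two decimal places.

power ≈ 0.75

For two equal groups, power = Φ(d·√(n/2) − z_{α/2}).
d·√(n/2) = 0.27 × √(190/2) = 0.27 × 9.747 = 2.632.
z_β = 2.632 − 1.960 = 0.672.
Power = Φ(0.672) = 0.749.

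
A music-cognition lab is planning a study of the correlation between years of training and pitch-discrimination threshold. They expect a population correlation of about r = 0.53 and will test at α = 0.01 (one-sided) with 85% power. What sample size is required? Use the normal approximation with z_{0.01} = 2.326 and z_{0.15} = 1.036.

Fisher's z: C = ½·ln((1+r)/(1−r)) = ½·ln(3.2553) = 0.5901.
n = ((z_{α} + z_β)/C)² + 3.
(2.326 + 1.036) / 0.5901 = 3.362 / 0.5901 = 5.697.
n = 5.697² + 3 = 32.46 + 3 = 35.5.
Round up.

n = 36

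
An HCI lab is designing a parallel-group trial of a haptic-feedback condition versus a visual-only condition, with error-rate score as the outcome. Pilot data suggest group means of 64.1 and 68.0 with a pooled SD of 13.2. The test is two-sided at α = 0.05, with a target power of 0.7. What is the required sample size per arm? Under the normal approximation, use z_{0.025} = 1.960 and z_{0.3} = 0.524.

Cohen's d = |M₁ − M₂| / SD_pooled = |64.1 − 68.0| / 13.2 = 3.9 / 13.2 = 0.295.
For two independent groups with equal n: n = 2·((z_{α/2} + z_β) / d)².
z_{α/2} + z_β = 1.960 + 0.524 = 2.484.
n = 2 × (2.484 / 0.295)² = 2 × 8.420² = 2 × 70.90 = 141.8.
Round up to the next whole participant.

n = 142 per group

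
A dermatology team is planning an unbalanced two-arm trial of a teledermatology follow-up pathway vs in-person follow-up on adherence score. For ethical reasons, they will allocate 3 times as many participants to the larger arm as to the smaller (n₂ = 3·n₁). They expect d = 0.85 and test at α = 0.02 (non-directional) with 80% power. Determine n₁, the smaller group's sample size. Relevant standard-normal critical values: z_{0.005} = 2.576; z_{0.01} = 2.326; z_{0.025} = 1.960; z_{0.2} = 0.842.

With allocation ratio k = n₂/n₁ = 3, Var(x̄₁−x̄₂) = σ²(1/n₁ + 1/(k·n₁)) = σ²·(k+1)/(k·n₁).
So n₁ = (1 + 1/k)·((z_{α/2} + z_β)/d)² = 1.333 × (3.168/0.85)².
n₁ = 1.333 × 13.89 = 18.5.
Round up: n₁ = 19, giving n₂ = 3 × 19 = 57.

n₁ = 19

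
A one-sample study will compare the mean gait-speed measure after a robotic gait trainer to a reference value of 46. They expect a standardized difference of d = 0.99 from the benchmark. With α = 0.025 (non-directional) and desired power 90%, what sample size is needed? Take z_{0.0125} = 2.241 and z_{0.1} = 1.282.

n = 13

For a one-sample test: n = ((z_{α/2} + z_β) / d)².
z_{α/2} + z_β = 2.241 + 1.282 = 3.523.
n = (3.523 / 0.99)² = 3.559² = 12.66.
Round up.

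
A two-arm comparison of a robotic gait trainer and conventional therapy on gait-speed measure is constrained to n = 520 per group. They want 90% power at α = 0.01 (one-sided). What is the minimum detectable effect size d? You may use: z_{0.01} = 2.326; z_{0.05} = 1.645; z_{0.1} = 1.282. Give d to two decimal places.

For two independent groups of n = 520 each: d_min = (z_{α} + z_β)·√(2/n).
z-sum = 2.326 + 1.282 = 3.608.
d_min = 3.608 × √(2/520) = 3.608 × 0.0620 = 0.224.

d_min ≈ 0.22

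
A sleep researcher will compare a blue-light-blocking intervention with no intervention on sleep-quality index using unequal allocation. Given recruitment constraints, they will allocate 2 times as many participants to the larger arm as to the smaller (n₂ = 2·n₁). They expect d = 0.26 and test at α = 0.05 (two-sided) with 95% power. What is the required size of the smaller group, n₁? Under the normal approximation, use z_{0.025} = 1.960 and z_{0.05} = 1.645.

n₁ = 289

With allocation ratio k = n₂/n₁ = 2, Var(x̄₁−x̄₂) = σ²(1/n₁ + 1/(k·n₁)) = σ²·(k+1)/(k·n₁).
So n₁ = (1 + 1/k)·((z_{α/2} + z_β)/d)² = 1.500 × (3.605/0.26)².
n₁ = 1.500 × 192.25 = 288.4.
Round up: n₁ = 289, giving n₂ = 2 × 289 = 578.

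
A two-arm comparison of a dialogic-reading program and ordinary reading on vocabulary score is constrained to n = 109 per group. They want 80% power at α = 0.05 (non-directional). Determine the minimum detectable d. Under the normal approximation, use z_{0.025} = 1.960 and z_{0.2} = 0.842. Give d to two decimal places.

d_min ≈ 0.38

For two independent groups of n = 109 each: d_min = (z_{α/2} + z_β)·√(2/n).
z-sum = 1.960 + 0.842 = 2.802.
d_min = 2.802 × √(2/109) = 2.802 × 0.1355 = 0.380.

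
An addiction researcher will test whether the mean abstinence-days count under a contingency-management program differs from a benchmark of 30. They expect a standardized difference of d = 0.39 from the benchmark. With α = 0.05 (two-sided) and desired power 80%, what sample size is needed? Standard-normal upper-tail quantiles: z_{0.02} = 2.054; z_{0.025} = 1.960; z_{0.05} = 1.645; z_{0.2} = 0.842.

For a one-sample test: n = ((z_{α/2} + z_β) / d)².
z_{α/2} + z_β = 1.960 + 0.842 = 2.802.
n = (2.802 / 0.39)² = 7.185² = 51.62.
Round up.

n = 52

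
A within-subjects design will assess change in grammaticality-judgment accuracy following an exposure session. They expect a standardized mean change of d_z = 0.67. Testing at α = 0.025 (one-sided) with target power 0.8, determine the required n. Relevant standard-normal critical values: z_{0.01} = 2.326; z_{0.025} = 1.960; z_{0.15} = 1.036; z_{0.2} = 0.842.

For a paired (one-sample on differences) test: n = ((z_{α} + z_β) / d)².
z_{α} + z_β = 1.960 + 0.842 = 2.802.
n = (2.802 / 0.67)² = 4.182² = 17.49.
Round up.

n = 18 pairs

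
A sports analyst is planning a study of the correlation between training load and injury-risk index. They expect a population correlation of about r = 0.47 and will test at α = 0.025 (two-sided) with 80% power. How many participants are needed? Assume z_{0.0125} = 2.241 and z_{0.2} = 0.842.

Fisher's z: C = ½·ln((1+r)/(1−r)) = ½·ln(2.7736) = 0.5101.
n = ((z_{α/2} + z_β)/C)² + 3.
(2.241 + 0.842) / 0.5101 = 3.083 / 0.5101 = 6.044.
n = 6.044² + 3 = 36.53 + 3 = 39.5.
Round up.

n = 40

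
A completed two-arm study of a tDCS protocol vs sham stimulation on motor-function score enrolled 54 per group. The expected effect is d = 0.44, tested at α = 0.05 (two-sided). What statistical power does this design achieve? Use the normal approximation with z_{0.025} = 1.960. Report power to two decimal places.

power ≈ 0.63

For two equal groups, power = Φ(d·√(n/2) − z_{α/2}).
d·√(n/2) = 0.44 × √(54/2) = 0.44 × 5.196 = 2.286.
z_β = 2.286 − 1.960 = 0.326.
Power = Φ(0.326) = 0.628.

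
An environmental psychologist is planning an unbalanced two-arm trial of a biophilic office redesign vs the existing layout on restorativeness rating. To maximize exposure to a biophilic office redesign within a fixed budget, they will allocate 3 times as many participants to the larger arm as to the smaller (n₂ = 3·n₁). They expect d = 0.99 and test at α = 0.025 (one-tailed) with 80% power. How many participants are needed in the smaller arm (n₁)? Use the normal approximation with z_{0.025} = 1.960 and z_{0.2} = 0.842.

n₁ = 11

With allocation ratio k = n₂/n₁ = 3, Var(x̄₁−x̄₂) = σ²(1/n₁ + 1/(k·n₁)) = σ²·(k+1)/(k·n₁).
So n₁ = (1 + 1/k)·((z_{α} + z_β)/d)² = 1.333 × (2.802/0.99)².
n₁ = 1.333 × 8.01 = 10.7.
Round up: n₁ = 11, giving n₂ = 3 × 11 = 33.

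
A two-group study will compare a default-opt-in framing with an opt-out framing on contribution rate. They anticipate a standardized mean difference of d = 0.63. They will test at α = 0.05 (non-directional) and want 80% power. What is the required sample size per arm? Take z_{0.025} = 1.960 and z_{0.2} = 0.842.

For two independent groups with equal n: n = 2·((z_{α/2} + z_β) / d)².
z_{α/2} + z_β = 1.960 + 0.842 = 2.802.
n = 2 × (2.802 / 0.63)² = 2 × 4.448² = 2 × 19.78 = 39.6.
Round up to the next whole participant.

n = 40 per group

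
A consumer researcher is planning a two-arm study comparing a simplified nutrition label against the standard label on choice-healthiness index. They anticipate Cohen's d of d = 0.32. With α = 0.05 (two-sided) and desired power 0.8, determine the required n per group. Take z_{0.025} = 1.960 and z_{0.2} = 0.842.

For two independent groups with equal n: n = 2·((z_{α/2} + z_β) / d)².
z_{α/2} + z_β = 1.960 + 0.842 = 2.802.
n = 2 × (2.802 / 0.32)² = 2 × 8.756² = 2 × 76.67 = 153.3.
Round up to the next whole participant.

n = 154 per group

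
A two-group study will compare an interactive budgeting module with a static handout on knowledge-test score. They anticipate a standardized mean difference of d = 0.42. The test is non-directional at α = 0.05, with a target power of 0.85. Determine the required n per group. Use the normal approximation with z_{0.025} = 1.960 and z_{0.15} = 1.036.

For two independent groups with equal n: n = 2·((z_{α/2} + z_β) / d)².
z_{α/2} + z_β = 1.960 + 1.036 = 2.996.
n = 2 × (2.996 / 0.42)² = 2 × 7.133² = 2 × 50.88 = 101.8.
Round up to the next whole participant.

n = 102 per group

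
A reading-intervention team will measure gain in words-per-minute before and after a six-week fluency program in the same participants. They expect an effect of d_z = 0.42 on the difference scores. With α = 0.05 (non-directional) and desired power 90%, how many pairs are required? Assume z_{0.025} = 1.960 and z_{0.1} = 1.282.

n = 60 pairs

For a paired (one-sample on differences) test: n = ((z_{α/2} + z_β) / d)².
z_{α/2} + z_β = 1.960 + 1.282 = 3.242.
n = (3.242 / 0.42)² = 7.719² = 59.58.
Round up.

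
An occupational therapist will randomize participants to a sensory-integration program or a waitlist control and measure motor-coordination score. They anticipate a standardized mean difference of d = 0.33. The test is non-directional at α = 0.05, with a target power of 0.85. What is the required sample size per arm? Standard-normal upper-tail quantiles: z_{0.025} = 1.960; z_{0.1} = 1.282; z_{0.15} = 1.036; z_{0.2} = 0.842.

n = 165 per group

For two independent groups with equal n: n = 2·((z_{α/2} + z_β) / d)².
z_{α/2} + z_β = 1.960 + 1.036 = 2.996.
n = 2 × (2.996 / 0.33)² = 2 × 9.079² = 2 × 82.42 = 164.8.
Round up to the next whole participant.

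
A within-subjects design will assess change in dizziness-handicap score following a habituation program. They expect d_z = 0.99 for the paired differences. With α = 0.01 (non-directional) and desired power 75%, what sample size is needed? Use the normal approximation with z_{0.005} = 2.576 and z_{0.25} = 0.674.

n = 11 pairs

For a paired (one-sample on differences) test: n = ((z_{α/2} + z_β) / d)².
z_{α/2} + z_β = 2.576 + 0.674 = 3.250.
n = (3.250 / 0.99)² = 3.283² = 10.78.
Round up.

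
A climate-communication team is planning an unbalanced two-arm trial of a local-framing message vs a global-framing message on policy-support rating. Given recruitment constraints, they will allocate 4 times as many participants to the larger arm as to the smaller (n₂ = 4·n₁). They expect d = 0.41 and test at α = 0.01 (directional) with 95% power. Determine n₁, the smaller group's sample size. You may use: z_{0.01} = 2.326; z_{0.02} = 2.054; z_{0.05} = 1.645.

n₁ = 118

With allocation ratio k = n₂/n₁ = 4, Var(x̄₁−x̄₂) = σ²(1/n₁ + 1/(k·n₁)) = σ²·(k+1)/(k·n₁).
So n₁ = (1 + 1/k)·((z_{α} + z_β)/d)² = 1.250 × (3.971/0.41)².
n₁ = 1.250 × 93.81 = 117.3.
Round up: n₁ = 118, giving n₂ = 4 × 118 = 472.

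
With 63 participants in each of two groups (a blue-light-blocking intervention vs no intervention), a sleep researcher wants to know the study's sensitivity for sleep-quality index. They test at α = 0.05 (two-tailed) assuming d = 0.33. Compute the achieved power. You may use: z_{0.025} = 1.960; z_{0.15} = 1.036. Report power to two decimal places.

power ≈ 0.46

For two equal groups, power = Φ(d·√(n/2) − z_{α/2}).
d·√(n/2) = 0.33 × √(63/2) = 0.33 × 5.612 = 1.852.
z_β = 1.852 − 1.960 = -0.108.
Power = Φ(-0.108) = 0.457.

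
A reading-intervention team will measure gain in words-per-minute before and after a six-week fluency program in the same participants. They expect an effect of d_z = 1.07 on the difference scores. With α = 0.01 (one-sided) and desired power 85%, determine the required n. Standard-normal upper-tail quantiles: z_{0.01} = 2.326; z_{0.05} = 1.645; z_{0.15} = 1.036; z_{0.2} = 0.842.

n = 10 pairs

For a paired (one-sample on differences) test: n = ((z_{α} + z_β) / d)².
z_{α} + z_β = 2.326 + 1.036 = 3.362.
n = (3.362 / 1.07)² = 3.142² = 9.87.
Round up.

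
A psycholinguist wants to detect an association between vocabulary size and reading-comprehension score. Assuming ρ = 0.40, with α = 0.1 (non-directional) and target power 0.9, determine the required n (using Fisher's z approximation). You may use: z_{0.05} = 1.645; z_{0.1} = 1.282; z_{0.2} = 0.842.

Fisher's z: C = ½·ln((1+r)/(1−r)) = ½·ln(2.3333) = 0.4236.
n = ((z_{α/2} + z_β)/C)² + 3.
(1.645 + 1.282) / 0.4236 = 2.927 / 0.4236 = 6.910.
n = 6.910² + 3 = 47.75 + 3 = 50.7.
Round up.

n = 51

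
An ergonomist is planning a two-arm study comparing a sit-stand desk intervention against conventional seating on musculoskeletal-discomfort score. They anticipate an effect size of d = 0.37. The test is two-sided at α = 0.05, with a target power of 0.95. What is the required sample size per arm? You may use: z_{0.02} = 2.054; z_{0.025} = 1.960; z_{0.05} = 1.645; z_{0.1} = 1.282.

For two independent groups with equal n: n = 2·((z_{α/2} + z_β) / d)².
z_{α/2} + z_β = 1.960 + 1.645 = 3.605.
n = 2 × (3.605 / 0.37)² = 2 × 9.743² = 2 × 94.93 = 189.9.
Round up to the next whole participant.

n = 190 per group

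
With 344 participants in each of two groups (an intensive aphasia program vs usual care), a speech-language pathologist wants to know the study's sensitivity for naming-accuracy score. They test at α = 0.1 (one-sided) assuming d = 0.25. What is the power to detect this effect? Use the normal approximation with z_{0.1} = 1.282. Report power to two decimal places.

power ≈ 0.98

For two equal groups, power = Φ(d·√(n/2) − z_{α}).
d·√(n/2) = 0.25 × √(344/2) = 0.25 × 13.115 = 3.279.
z_β = 3.279 − 1.282 = 1.997.
Power = Φ(1.997) = 0.977.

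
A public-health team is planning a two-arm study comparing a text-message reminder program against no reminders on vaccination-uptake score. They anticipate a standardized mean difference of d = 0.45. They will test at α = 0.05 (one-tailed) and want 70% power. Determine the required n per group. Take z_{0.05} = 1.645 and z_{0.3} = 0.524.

n = 47 per group

For two independent groups with equal n: n = 2·((z_{α} + z_β) / d)².
z_{α} + z_β = 1.645 + 0.524 = 2.169.
n = 2 × (2.169 / 0.45)² = 2 × 4.820² = 2 × 23.23 = 46.5.
Round up to the next whole participant.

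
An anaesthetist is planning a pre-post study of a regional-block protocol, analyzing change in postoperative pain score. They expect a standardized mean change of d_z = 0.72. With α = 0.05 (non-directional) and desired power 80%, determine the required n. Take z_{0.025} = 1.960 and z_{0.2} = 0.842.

n = 16 pairs

For a paired (one-sample on differences) test: n = ((z_{α/2} + z_β) / d)².
z_{α/2} + z_β = 1.960 + 0.842 = 2.802.
n = (2.802 / 0.72)² = 3.892² = 15.15.
Round up.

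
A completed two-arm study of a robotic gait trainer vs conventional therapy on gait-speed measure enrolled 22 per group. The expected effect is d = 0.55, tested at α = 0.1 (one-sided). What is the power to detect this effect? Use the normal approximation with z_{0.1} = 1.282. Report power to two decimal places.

For two equal groups, power = Φ(d·√(n/2) − z_{α}).
d·√(n/2) = 0.55 × √(22/2) = 0.55 × 3.317 = 1.824.
z_β = 1.824 − 1.282 = 0.542.
Power = Φ(0.542) = 0.706.

power ≈ 0.71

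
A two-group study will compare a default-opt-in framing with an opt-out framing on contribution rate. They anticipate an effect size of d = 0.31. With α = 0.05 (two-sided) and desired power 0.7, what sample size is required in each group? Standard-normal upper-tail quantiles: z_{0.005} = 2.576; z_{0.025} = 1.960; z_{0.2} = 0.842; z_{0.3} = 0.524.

n = 129 per group

For two independent groups with equal n: n = 2·((z_{α/2} + z_β) / d)².
z_{α/2} + z_β = 1.960 + 0.524 = 2.484.
n = 2 × (2.484 / 0.31)² = 2 × 8.013² = 2 × 64.21 = 128.4.
Round up to the next whole participant.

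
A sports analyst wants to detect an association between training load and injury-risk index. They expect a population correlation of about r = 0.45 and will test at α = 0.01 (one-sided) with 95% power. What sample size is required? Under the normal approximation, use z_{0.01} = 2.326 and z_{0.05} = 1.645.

Fisher's z: C = ½·ln((1+r)/(1−r)) = ½·ln(2.6364) = 0.4847.
n = ((z_{α} + z_β)/C)² + 3.
(2.326 + 1.645) / 0.4847 = 3.971 / 0.4847 = 8.193.
n = 8.193² + 3 = 67.12 + 3 = 70.1.
Round up.

n = 71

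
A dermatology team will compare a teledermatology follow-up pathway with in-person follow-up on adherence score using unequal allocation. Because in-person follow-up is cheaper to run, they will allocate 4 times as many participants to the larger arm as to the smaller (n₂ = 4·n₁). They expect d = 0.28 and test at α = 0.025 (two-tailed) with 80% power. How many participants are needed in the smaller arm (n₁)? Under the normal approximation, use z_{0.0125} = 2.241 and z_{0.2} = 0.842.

With allocation ratio k = n₂/n₁ = 4, Var(x̄₁−x̄₂) = σ²(1/n₁ + 1/(k·n₁)) = σ²·(k+1)/(k·n₁).
So n₁ = (1 + 1/k)·((z_{α/2} + z_β)/d)² = 1.250 × (3.083/0.28)².
n₁ = 1.250 × 121.24 = 151.5.
Round up: n₁ = 152, giving n₂ = 4 × 152 = 608.

n₁ = 152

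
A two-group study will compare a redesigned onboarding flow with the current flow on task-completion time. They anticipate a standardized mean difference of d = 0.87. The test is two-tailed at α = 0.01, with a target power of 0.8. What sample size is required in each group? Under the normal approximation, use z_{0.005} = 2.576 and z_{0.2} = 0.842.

n = 31 per group

For two independent groups with equal n: n = 2·((z_{α/2} + z_β) / d)².
z_{α/2} + z_β = 2.576 + 0.842 = 3.418.
n = 2 × (3.418 / 0.87)² = 2 × 3.929² = 2 × 15.43 = 30.9.
Round up to the next whole participant.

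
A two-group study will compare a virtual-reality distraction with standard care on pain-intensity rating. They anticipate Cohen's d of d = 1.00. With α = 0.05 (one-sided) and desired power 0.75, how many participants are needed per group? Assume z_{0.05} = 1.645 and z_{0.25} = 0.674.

For two independent groups with equal n: n = 2·((z_{α} + z_β) / d)².
z_{α} + z_β = 1.645 + 0.674 = 2.319.
n = 2 × (2.319 / 1.00)² = 2 × 2.319² = 2 × 5.38 = 10.8.
Round up to the next whole participant.

n = 11 per group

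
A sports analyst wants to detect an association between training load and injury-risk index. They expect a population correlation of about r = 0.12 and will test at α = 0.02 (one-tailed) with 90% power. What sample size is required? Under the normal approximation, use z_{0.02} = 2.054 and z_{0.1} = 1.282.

n = 769

Fisher's z: C = ½·ln((1+r)/(1−r)) = ½·ln(1.2727) = 0.1206.
n = ((z_{α} + z_β)/C)² + 3.
(2.054 + 1.282) / 0.1206 = 3.336 / 0.1206 = 27.662.
n = 27.662² + 3 = 765.17 + 3 = 768.2.
Round up.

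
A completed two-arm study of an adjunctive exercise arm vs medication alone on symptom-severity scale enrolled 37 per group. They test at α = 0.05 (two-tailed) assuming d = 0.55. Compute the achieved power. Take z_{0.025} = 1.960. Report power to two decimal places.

For two equal groups, power = Φ(d·√(n/2) − z_{α/2}).
d·√(n/2) = 0.55 × √(37/2) = 0.55 × 4.301 = 2.366.
z_β = 2.366 − 1.960 = 0.406.
Power = Φ(0.406) = 0.657.

power ≈ 0.66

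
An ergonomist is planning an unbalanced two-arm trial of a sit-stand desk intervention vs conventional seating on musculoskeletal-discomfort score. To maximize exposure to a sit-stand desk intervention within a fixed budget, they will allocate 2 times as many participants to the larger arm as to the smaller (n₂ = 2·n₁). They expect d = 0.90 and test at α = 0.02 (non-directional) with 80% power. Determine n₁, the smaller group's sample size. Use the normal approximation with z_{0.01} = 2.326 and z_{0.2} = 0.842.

n₁ = 19

With allocation ratio k = n₂/n₁ = 2, Var(x̄₁−x̄₂) = σ²(1/n₁ + 1/(k·n₁)) = σ²·(k+1)/(k·n₁).
So n₁ = (1 + 1/k)·((z_{α/2} + z_β)/d)² = 1.500 × (3.168/0.90)².
n₁ = 1.500 × 12.39 = 18.6.
Round up: n₁ = 19, giving n₂ = 2 × 19 = 38.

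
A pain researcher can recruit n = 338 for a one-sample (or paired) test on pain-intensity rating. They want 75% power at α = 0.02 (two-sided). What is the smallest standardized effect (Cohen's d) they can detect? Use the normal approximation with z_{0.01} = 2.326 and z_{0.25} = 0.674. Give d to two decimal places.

d_min ≈ 0.16

For a single sample (or paired design) of n = 338: d_min = (z_{α/2} + z_β)/√n.
z-sum = 2.326 + 0.674 = 3.000.
d_min = 3.000 / √338 = 3.000 / 18.385 = 0.163.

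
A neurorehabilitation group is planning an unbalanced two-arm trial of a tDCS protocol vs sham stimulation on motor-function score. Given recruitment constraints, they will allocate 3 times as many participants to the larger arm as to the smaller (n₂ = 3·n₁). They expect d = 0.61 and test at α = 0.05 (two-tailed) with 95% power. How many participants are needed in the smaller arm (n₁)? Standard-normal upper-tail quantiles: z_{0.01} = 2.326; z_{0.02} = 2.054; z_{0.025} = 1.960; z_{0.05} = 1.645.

n₁ = 47

With allocation ratio k = n₂/n₁ = 3, Var(x̄₁−x̄₂) = σ²(1/n₁ + 1/(k·n₁)) = σ²·(k+1)/(k·n₁).
So n₁ = (1 + 1/k)·((z_{α/2} + z_β)/d)² = 1.333 × (3.605/0.61)².
n₁ = 1.333 × 34.93 = 46.6.
Round up: n₁ = 47, giving n₂ = 3 × 47 = 141.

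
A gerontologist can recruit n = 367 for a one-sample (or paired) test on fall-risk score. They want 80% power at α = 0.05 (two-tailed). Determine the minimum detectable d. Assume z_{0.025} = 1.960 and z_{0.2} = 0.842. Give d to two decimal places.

d_min ≈ 0.15

For a single sample (or paired design) of n = 367: d_min = (z_{α/2} + z_β)/√n.
z-sum = 1.960 + 0.842 = 2.802.
d_min = 2.802 / √367 = 2.802 / 19.157 = 0.146.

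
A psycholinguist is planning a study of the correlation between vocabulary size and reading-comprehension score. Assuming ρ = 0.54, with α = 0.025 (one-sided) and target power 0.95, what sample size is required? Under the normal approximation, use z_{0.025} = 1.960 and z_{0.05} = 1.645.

n = 39

Fisher's z: C = ½·ln((1+r)/(1−r)) = ½·ln(3.3478) = 0.6042.
n = ((z_{α} + z_β)/C)² + 3.
(1.960 + 1.645) / 0.6042 = 3.605 / 0.6042 = 5.967.
n = 5.967² + 3 = 35.60 + 3 = 38.6.
Round up.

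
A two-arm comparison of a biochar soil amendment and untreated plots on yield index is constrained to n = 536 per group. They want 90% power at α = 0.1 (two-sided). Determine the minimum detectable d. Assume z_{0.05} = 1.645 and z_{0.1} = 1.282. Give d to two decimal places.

For two independent groups of n = 536 each: d_min = (z_{α/2} + z_β)·√(2/n).
z-sum = 1.645 + 1.282 = 2.927.
d_min = 2.927 × √(2/536) = 2.927 × 0.0611 = 0.179.

d_min ≈ 0.18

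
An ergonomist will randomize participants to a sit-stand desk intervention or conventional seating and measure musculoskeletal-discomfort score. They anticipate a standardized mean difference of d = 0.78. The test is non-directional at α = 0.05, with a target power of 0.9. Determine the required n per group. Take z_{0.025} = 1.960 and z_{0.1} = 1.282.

For two independent groups with equal n: n = 2·((z_{α/2} + z_β) / d)².
z_{α/2} + z_β = 1.960 + 1.282 = 3.242.
n = 2 × (3.242 / 0.78)² = 2 × 4.156² = 2 × 17.28 = 34.6.
Round up to the next whole participant.

n = 35 per group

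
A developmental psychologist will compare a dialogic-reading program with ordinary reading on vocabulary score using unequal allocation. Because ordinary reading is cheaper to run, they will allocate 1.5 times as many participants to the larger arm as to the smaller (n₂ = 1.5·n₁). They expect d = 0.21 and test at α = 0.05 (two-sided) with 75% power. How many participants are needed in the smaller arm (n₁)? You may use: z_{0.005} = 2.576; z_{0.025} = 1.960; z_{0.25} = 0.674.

n₁ = 263

With allocation ratio k = n₂/n₁ = 1.5, Var(x̄₁−x̄₂) = σ²(1/n₁ + 1/(k·n₁)) = σ²·(k+1)/(k·n₁).
So n₁ = (1 + 1/k)·((z_{α/2} + z_β)/d)² = 1.667 × (2.634/0.21)².
n₁ = 1.667 × 157.32 = 262.2.
Round up: n₁ = 263, giving n₂ = ⌈1.5 × 263⌉ = ⌈394.5⌉ = 395.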